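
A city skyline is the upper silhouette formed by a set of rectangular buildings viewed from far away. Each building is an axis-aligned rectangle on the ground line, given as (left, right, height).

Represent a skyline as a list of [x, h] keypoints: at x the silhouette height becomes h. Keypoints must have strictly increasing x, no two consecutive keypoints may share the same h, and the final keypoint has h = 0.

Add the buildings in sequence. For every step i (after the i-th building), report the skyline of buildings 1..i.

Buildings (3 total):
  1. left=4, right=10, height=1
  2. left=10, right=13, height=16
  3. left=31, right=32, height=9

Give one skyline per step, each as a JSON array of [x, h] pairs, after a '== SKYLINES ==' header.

== SKYLINES ==
[[4,1],[10,0]]
[[4,1],[10,16],[13,0]]
[[4,1],[10,16],[13,0],[31,9],[32,0]]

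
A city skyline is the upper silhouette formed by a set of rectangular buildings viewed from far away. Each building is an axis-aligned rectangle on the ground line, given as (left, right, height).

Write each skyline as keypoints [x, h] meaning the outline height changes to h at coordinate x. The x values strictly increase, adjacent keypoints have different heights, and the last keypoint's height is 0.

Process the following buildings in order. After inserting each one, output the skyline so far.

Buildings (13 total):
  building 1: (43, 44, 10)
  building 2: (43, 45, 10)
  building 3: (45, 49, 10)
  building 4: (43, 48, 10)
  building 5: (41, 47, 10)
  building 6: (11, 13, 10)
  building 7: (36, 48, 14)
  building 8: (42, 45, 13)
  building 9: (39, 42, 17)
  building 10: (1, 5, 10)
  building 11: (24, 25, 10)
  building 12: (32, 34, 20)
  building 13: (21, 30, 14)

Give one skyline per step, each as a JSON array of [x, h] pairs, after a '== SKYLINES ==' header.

== SKYLINES ==
[[43,10],[44,0]]
[[43,10],[45,0]]
[[43,10],[49,0]]
[[43,10],[49,0]]
[[41,10],[49,0]]
[[11,10],[13,0],[41,10],[49,0]]
[[11,10],[13,0],[36,14],[48,10],[49,0]]
[[11,10],[13,0],[36,14],[48,10],[49,0]]
[[11,10],[13,0],[36,14],[39,17],[42,14],[48,10],[49,0]]
[[1,10],[5,0],[11,10],[13,0],[36,14],[39,17],[42,14],[48,10],[49,0]]
[[1,10],[5,0],[11,10],[13,0],[24,10],[25,0],[36,14],[39,17],[42,14],[48,10],[49,0]]
[[1,10],[5,0],[11,10],[13,0],[24,10],[25,0],[32,20],[34,0],[36,14],[39,17],[42,14],[48,10],[49,0]]
[[1,10],[5,0],[11,10],[13,0],[21,14],[30,0],[32,20],[34,0],[36,14],[39,17],[42,14],[48,10],[49,0]]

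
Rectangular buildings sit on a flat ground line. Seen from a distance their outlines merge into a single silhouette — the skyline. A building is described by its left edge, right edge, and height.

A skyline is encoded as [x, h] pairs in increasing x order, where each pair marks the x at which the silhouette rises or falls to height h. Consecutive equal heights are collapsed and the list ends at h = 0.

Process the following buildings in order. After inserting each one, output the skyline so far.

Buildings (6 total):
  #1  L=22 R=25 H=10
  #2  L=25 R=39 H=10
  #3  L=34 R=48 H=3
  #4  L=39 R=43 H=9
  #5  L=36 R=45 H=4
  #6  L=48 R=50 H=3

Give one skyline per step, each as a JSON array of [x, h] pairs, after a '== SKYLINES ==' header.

== SKYLINES ==
[[22,10],[25,0]]
[[22,10],[39,0]]
[[22,10],[39,3],[48,0]]
[[22,10],[39,9],[43,3],[48,0]]
[[22,10],[39,9],[43,4],[45,3],[48,0]]
[[22,10],[39,9],[43,4],[45,3],[50,0]]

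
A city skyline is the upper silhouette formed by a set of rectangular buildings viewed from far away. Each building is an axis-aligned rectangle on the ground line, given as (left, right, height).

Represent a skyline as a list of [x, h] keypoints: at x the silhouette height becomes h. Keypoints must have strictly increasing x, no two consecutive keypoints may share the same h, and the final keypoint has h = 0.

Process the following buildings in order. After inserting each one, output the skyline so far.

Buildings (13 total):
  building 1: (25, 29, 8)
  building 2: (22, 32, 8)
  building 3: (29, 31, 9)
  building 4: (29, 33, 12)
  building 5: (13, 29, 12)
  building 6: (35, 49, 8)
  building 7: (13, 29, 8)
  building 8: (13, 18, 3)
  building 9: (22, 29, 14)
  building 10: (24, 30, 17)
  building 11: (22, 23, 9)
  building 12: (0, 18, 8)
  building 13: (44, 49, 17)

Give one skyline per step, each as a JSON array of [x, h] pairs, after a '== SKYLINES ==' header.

== SKYLINES ==
[[25,8],[29,0]]
[[22,8],[32,0]]
[[22,8],[29,9],[31,8],[32,0]]
[[22,8],[29,12],[33,0]]
[[13,12],[33,0]]
[[13,12],[33,0],[35,8],[49,0]]
[[13,12],[33,0],[35,8],[49,0]]
[[13,12],[33,0],[35,8],[49,0]]
[[13,12],[22,14],[29,12],[33,0],[35,8],[49,0]]
[[13,12],[22,14],[24,17],[30,12],[33,0],[35,8],[49,0]]
[[13,12],[22,14],[24,17],[30,12],[33,0],[35,8],[49,0]]
[[0,8],[13,12],[22,14],[24,17],[30,12],[33,0],[35,8],[49,0]]
[[0,8],[13,12],[22,14],[24,17],[30,12],[33,0],[35,8],[44,17],[49,0]]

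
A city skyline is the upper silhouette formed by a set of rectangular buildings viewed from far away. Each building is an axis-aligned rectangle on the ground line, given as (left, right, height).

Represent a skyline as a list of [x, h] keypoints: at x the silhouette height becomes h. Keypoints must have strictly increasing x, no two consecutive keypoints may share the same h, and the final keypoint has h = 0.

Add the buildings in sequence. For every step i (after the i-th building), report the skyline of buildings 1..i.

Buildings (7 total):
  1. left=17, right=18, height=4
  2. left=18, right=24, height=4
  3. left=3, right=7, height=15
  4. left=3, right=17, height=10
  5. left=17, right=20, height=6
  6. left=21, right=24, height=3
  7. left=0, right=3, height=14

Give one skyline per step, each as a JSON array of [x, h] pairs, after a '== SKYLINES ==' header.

== SKYLINES ==
[[17,4],[18,0]]
[[17,4],[24,0]]
[[3,15],[7,0],[17,4],[24,0]]
[[3,15],[7,10],[17,4],[24,0]]
[[3,15],[7,10],[17,6],[20,4],[24,0]]
[[3,15],[7,10],[17,6],[20,4],[24,0]]
[[0,14],[3,15],[7,10],[17,6],[20,4],[24,0]]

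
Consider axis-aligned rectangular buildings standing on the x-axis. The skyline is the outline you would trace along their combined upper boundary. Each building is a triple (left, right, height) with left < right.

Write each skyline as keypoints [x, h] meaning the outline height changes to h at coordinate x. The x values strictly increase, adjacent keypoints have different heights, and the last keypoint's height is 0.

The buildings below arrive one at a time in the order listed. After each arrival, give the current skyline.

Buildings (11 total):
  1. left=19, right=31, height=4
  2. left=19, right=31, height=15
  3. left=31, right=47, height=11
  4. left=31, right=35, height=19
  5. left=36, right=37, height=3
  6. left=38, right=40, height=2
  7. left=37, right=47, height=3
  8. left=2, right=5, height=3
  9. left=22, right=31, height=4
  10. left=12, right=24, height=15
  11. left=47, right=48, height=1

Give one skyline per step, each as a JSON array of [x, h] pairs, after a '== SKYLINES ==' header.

== SKYLINES ==
[[19,4],[31,0]]
[[19,15],[31,0]]
[[19,15],[31,11],[47,0]]
[[19,15],[31,19],[35,11],[47,0]]
[[19,15],[31,19],[35,11],[47,0]]
[[19,15],[31,19],[35,11],[47,0]]
[[19,15],[31,19],[35,11],[47,0]]
[[2,3],[5,0],[19,15],[31,19],[35,11],[47,0]]
[[2,3],[5,0],[19,15],[31,19],[35,11],[47,0]]
[[2,3],[5,0],[12,15],[31,19],[35,11],[47,0]]
[[2,3],[5,0],[12,15],[31,19],[35,11],[47,1],[48,0]]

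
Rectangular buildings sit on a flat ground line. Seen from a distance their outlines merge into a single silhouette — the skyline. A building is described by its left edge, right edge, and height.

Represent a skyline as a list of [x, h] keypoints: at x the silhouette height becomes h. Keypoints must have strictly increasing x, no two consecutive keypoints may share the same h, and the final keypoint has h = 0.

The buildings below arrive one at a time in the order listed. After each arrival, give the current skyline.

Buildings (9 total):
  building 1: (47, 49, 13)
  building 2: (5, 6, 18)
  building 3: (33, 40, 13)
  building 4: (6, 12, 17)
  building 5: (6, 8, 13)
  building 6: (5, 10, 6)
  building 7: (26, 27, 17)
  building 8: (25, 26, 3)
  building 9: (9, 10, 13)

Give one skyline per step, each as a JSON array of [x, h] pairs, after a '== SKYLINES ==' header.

== SKYLINES ==
[[47,13],[49,0]]
[[5,18],[6,0],[47,13],[49,0]]
[[5,18],[6,0],[33,13],[40,0],[47,13],[49,0]]
[[5,18],[6,17],[12,0],[33,13],[40,0],[47,13],[49,0]]
[[5,18],[6,17],[12,0],[33,13],[40,0],[47,13],[49,0]]
[[5,18],[6,17],[12,0],[33,13],[40,0],[47,13],[49,0]]
[[5,18],[6,17],[12,0],[26,17],[27,0],[33,13],[40,0],[47,13],[49,0]]
[[5,18],[6,17],[12,0],[25,3],[26,17],[27,0],[33,13],[40,0],[47,13],[49,0]]
[[5,18],[6,17],[12,0],[25,3],[26,17],[27,0],[33,13],[40,0],[47,13],[49,0]]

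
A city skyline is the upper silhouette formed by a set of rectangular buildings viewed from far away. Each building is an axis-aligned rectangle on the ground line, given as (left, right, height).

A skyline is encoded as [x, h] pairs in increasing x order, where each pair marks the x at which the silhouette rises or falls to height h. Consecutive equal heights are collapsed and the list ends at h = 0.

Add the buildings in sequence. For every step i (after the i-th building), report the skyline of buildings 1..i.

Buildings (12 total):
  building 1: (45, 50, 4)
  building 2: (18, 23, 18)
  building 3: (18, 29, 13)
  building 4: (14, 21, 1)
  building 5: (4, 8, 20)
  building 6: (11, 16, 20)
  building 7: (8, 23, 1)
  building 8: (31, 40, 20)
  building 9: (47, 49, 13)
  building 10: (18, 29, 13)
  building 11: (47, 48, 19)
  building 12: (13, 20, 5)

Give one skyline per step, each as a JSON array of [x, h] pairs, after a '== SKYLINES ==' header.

== SKYLINES ==
[[45,4],[50,0]]
[[18,18],[23,0],[45,4],[50,0]]
[[18,18],[23,13],[29,0],[45,4],[50,0]]
[[14,1],[18,18],[23,13],[29,0],[45,4],[50,0]]
[[4,20],[8,0],[14,1],[18,18],[23,13],[29,0],[45,4],[50,0]]
[[4,20],[8,0],[11,20],[16,1],[18,18],[23,13],[29,0],[45,4],[50,0]]
[[4,20],[8,1],[11,20],[16,1],[18,18],[23,13],[29,0],[45,4],[50,0]]
[[4,20],[8,1],[11,20],[16,1],[18,18],[23,13],[29,0],[31,20],[40,0],[45,4],[50,0]]
[[4,20],[8,1],[11,20],[16,1],[18,18],[23,13],[29,0],[31,20],[40,0],[45,4],[47,13],[49,4],[50,0]]
[[4,20],[8,1],[11,20],[16,1],[18,18],[23,13],[29,0],[31,20],[40,0],[45,4],[47,13],[49,4],[50,0]]
[[4,20],[8,1],[11,20],[16,1],[18,18],[23,13],[29,0],[31,20],[40,0],[45,4],[47,19],[48,13],[49,4],[50,0]]
[[4,20],[8,1],[11,20],[16,5],[18,18],[23,13],[29,0],[31,20],[40,0],[45,4],[47,19],[48,13],[49,4],[50,0]]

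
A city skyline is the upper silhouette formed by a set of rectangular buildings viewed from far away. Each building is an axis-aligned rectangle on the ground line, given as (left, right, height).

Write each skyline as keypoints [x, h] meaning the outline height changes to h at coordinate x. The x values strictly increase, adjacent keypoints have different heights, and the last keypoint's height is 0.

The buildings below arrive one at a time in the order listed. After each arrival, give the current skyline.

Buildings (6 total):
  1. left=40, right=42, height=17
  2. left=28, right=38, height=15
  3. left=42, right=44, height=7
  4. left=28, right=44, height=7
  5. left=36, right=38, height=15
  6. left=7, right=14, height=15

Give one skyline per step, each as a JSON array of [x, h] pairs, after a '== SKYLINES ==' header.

== SKYLINES ==
[[40,17],[42,0]]
[[28,15],[38,0],[40,17],[42,0]]
[[28,15],[38,0],[40,17],[42,7],[44,0]]
[[28,15],[38,7],[40,17],[42,7],[44,0]]
[[28,15],[38,7],[40,17],[42,7],[44,0]]
[[7,15],[14,0],[28,15],[38,7],[40,17],[42,7],[44,0]]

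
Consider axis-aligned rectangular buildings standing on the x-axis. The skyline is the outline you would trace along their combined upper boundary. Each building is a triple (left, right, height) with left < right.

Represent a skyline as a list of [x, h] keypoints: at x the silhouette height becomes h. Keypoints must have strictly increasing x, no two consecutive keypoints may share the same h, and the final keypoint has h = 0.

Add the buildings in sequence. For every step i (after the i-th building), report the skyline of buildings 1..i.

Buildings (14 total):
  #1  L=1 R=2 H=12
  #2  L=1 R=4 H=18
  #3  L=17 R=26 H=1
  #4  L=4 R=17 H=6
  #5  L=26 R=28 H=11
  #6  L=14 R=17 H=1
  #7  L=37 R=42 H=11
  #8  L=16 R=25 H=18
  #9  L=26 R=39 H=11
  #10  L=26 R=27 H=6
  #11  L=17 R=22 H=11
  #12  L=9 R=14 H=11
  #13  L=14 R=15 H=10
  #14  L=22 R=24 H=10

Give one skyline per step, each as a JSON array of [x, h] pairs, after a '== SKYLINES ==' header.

== SKYLINES ==
[[1,12],[2,0]]
[[1,18],[4,0]]
[[1,18],[4,0],[17,1],[26,0]]
[[1,18],[4,6],[17,1],[26,0]]
[[1,18],[4,6],[17,1],[26,11],[28,0]]
[[1,18],[4,6],[17,1],[26,11],[28,0]]
[[1,18],[4,6],[17,1],[26,11],[28,0],[37,11],[42,0]]
[[1,18],[4,6],[16,18],[25,1],[26,11],[28,0],[37,11],[42,0]]
[[1,18],[4,6],[16,18],[25,1],[26,11],[42,0]]
[[1,18],[4,6],[16,18],[25,1],[26,11],[42,0]]
[[1,18],[4,6],[16,18],[25,1],[26,11],[42,0]]
[[1,18],[4,6],[9,11],[14,6],[16,18],[25,1],[26,11],[42,0]]
[[1,18],[4,6],[9,11],[14,10],[15,6],[16,18],[25,1],[26,11],[42,0]]
[[1,18],[4,6],[9,11],[14,10],[15,6],[16,18],[25,1],[26,11],[42,0]]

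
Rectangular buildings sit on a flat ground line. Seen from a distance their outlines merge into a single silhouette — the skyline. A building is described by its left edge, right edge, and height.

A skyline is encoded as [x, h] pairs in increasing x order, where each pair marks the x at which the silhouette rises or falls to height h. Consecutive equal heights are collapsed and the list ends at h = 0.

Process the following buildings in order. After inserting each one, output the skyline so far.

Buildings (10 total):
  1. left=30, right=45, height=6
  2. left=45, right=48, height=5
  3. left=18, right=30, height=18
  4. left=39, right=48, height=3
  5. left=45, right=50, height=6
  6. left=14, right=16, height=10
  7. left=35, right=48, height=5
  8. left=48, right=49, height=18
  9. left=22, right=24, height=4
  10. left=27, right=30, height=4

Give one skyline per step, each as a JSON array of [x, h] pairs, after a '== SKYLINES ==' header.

== SKYLINES ==
[[30,6],[45,0]]
[[30,6],[45,5],[48,0]]
[[18,18],[30,6],[45,5],[48,0]]
[[18,18],[30,6],[45,5],[48,0]]
[[18,18],[30,6],[50,0]]
[[14,10],[16,0],[18,18],[30,6],[50,0]]
[[14,10],[16,0],[18,18],[30,6],[50,0]]
[[14,10],[16,0],[18,18],[30,6],[48,18],[49,6],[50,0]]
[[14,10],[16,0],[18,18],[30,6],[48,18],[49,6],[50,0]]
[[14,10],[16,0],[18,18],[30,6],[48,18],[49,6],[50,0]]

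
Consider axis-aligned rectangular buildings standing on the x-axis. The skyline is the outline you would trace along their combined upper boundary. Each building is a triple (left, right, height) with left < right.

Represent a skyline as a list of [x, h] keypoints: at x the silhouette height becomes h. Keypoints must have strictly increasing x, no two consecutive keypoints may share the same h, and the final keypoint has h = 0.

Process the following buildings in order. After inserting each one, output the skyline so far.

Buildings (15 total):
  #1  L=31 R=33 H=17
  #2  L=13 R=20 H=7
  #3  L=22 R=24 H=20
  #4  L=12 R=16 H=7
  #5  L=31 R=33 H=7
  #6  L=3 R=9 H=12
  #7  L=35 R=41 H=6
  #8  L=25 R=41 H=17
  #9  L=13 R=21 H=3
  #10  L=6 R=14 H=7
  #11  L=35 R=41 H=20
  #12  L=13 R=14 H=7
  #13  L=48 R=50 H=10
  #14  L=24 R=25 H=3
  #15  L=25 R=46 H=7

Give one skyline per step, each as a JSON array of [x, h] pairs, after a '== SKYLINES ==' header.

== SKYLINES ==
[[31,17],[33,0]]
[[13,7],[20,0],[31,17],[33,0]]
[[13,7],[20,0],[22,20],[24,0],[31,17],[33,0]]
[[12,7],[20,0],[22,20],[24,0],[31,17],[33,0]]
[[12,7],[20,0],[22,20],[24,0],[31,17],[33,0]]
[[3,12],[9,0],[12,7],[20,0],[22,20],[24,0],[31,17],[33,0]]
[[3,12],[9,0],[12,7],[20,0],[22,20],[24,0],[31,17],[33,0],[35,6],[41,0]]
[[3,12],[9,0],[12,7],[20,0],[22,20],[24,0],[25,17],[41,0]]
[[3,12],[9,0],[12,7],[20,3],[21,0],[22,20],[24,0],[25,17],[41,0]]
[[3,12],[9,7],[20,3],[21,0],[22,20],[24,0],[25,17],[41,0]]
[[3,12],[9,7],[20,3],[21,0],[22,20],[24,0],[25,17],[35,20],[41,0]]
[[3,12],[9,7],[20,3],[21,0],[22,20],[24,0],[25,17],[35,20],[41,0]]
[[3,12],[9,7],[20,3],[21,0],[22,20],[24,0],[25,17],[35,20],[41,0],[48,10],[50,0]]
[[3,12],[9,7],[20,3],[21,0],[22,20],[24,3],[25,17],[35,20],[41,0],[48,10],[50,0]]
[[3,12],[9,7],[20,3],[21,0],[22,20],[24,3],[25,17],[35,20],[41,7],[46,0],[48,10],[50,0]]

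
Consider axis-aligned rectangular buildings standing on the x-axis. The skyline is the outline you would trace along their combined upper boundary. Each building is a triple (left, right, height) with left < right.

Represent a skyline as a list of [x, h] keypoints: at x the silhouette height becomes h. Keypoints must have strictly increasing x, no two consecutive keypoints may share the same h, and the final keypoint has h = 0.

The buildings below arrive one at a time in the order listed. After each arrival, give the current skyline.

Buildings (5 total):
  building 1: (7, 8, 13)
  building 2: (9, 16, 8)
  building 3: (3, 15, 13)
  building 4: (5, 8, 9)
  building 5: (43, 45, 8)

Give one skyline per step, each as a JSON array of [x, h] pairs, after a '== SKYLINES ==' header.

== SKYLINES ==
[[7,13],[8,0]]
[[7,13],[8,0],[9,8],[16,0]]
[[3,13],[15,8],[16,0]]
[[3,13],[15,8],[16,0]]
[[3,13],[15,8],[16,0],[43,8],[45,0]]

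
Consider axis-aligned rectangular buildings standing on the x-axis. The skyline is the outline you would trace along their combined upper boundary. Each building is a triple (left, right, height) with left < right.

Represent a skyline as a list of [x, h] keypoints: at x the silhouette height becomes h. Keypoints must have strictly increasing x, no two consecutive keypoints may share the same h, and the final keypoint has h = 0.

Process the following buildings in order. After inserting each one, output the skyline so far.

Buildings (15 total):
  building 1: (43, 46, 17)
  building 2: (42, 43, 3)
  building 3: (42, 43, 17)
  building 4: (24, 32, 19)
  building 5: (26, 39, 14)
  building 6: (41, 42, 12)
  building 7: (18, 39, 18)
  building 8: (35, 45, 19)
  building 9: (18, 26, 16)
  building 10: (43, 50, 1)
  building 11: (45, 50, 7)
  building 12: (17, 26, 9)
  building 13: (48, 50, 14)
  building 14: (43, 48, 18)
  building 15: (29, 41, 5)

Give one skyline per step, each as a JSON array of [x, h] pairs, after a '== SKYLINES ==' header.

== SKYLINES ==
[[43,17],[46,0]]
[[42,3],[43,17],[46,0]]
[[42,17],[46,0]]
[[24,19],[32,0],[42,17],[46,0]]
[[24,19],[32,14],[39,0],[42,17],[46,0]]
[[24,19],[32,14],[39,0],[41,12],[42,17],[46,0]]
[[18,18],[24,19],[32,18],[39,0],[41,12],[42,17],[46,0]]
[[18,18],[24,19],[32,18],[35,19],[45,17],[46,0]]
[[18,18],[24,19],[32,18],[35,19],[45,17],[46,0]]
[[18,18],[24,19],[32,18],[35,19],[45,17],[46,1],[50,0]]
[[18,18],[24,19],[32,18],[35,19],[45,17],[46,7],[50,0]]
[[17,9],[18,18],[24,19],[32,18],[35,19],[45,17],[46,7],[50,0]]
[[17,9],[18,18],[24,19],[32,18],[35,19],[45,17],[46,7],[48,14],[50,0]]
[[17,9],[18,18],[24,19],[32,18],[35,19],[45,18],[48,14],[50,0]]
[[17,9],[18,18],[24,19],[32,18],[35,19],[45,18],[48,14],[50,0]]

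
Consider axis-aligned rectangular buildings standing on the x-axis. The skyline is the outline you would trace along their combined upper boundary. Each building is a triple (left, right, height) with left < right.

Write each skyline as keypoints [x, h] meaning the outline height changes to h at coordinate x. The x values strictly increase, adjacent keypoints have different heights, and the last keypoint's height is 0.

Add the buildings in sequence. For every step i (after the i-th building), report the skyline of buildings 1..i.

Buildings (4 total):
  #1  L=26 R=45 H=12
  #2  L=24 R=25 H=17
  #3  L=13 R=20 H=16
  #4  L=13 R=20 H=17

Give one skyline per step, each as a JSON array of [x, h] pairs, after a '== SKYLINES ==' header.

== SKYLINES ==
[[26,12],[45,0]]
[[24,17],[25,0],[26,12],[45,0]]
[[13,16],[20,0],[24,17],[25,0],[26,12],[45,0]]
[[13,17],[20,0],[24,17],[25,0],[26,12],[45,0]]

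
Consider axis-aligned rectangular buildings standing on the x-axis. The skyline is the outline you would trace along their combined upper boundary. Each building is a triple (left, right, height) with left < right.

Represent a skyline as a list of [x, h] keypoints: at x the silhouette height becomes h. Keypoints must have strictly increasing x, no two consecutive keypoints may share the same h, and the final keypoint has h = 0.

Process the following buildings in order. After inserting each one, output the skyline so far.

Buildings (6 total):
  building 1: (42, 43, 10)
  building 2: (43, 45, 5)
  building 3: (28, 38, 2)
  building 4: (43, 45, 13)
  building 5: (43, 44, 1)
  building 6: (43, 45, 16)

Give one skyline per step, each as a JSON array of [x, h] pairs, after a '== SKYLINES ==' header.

== SKYLINES ==
[[42,10],[43,0]]
[[42,10],[43,5],[45,0]]
[[28,2],[38,0],[42,10],[43,5],[45,0]]
[[28,2],[38,0],[42,10],[43,13],[45,0]]
[[28,2],[38,0],[42,10],[43,13],[45,0]]
[[28,2],[38,0],[42,10],[43,16],[45,0]]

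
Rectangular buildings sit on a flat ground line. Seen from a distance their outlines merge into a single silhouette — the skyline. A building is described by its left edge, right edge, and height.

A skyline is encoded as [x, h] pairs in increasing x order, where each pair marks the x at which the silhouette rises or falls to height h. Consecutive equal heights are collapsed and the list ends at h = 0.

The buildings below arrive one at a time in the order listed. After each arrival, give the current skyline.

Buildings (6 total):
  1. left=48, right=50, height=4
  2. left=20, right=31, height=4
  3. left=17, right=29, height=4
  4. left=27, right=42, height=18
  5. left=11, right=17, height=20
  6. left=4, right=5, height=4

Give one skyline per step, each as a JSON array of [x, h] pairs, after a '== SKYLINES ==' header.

== SKYLINES ==
[[48,4],[50,0]]
[[20,4],[31,0],[48,4],[50,0]]
[[17,4],[31,0],[48,4],[50,0]]
[[17,4],[27,18],[42,0],[48,4],[50,0]]
[[11,20],[17,4],[27,18],[42,0],[48,4],[50,0]]
[[4,4],[5,0],[11,20],[17,4],[27,18],[42,0],[48,4],[50,0]]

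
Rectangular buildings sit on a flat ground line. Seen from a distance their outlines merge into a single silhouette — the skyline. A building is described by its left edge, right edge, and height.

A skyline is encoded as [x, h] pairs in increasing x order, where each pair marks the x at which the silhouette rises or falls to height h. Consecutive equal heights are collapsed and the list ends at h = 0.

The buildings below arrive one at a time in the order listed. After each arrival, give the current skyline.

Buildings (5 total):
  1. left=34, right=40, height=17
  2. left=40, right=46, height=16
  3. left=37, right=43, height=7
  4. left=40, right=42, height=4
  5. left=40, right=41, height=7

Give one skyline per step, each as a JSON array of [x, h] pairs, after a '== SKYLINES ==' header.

== SKYLINES ==
[[34,17],[40,0]]
[[34,17],[40,16],[46,0]]
[[34,17],[40,16],[46,0]]
[[34,17],[40,16],[46,0]]
[[34,17],[40,16],[46,0]]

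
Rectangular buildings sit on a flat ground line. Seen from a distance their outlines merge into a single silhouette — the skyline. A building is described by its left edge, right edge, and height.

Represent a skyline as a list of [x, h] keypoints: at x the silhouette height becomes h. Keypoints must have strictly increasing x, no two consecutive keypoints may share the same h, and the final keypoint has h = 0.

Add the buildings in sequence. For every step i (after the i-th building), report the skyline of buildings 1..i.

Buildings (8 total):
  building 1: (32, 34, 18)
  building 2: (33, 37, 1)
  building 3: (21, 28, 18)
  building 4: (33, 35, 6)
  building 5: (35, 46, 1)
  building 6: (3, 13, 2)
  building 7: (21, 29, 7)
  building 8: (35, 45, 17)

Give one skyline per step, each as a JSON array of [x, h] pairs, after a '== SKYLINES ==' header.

== SKYLINES ==
[[32,18],[34,0]]
[[32,18],[34,1],[37,0]]
[[21,18],[28,0],[32,18],[34,1],[37,0]]
[[21,18],[28,0],[32,18],[34,6],[35,1],[37,0]]
[[21,18],[28,0],[32,18],[34,6],[35,1],[46,0]]
[[3,2],[13,0],[21,18],[28,0],[32,18],[34,6],[35,1],[46,0]]
[[3,2],[13,0],[21,18],[28,7],[29,0],[32,18],[34,6],[35,1],[46,0]]
[[3,2],[13,0],[21,18],[28,7],[29,0],[32,18],[34,6],[35,17],[45,1],[46,0]]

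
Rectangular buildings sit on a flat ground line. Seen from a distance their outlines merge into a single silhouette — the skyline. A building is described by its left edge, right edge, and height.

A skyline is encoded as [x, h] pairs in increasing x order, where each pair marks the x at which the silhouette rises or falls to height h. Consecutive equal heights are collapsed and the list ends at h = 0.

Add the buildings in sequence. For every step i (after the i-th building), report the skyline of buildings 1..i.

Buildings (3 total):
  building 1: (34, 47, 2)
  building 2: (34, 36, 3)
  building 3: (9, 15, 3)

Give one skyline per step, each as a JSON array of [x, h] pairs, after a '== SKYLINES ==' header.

== SKYLINES ==
[[34,2],[47,0]]
[[34,3],[36,2],[47,0]]
[[9,3],[15,0],[34,3],[36,2],[47,0]]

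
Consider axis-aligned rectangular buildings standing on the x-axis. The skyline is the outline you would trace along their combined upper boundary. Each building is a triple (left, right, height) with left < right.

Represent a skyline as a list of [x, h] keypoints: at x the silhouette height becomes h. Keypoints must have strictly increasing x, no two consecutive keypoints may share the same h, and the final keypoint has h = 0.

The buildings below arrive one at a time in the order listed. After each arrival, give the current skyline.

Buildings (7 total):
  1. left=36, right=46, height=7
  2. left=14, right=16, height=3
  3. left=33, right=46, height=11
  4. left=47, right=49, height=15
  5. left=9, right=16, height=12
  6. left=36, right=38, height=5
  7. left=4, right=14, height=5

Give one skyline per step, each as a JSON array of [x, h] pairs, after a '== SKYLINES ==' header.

== SKYLINES ==
[[36,7],[46,0]]
[[14,3],[16,0],[36,7],[46,0]]
[[14,3],[16,0],[33,11],[46,0]]
[[14,3],[16,0],[33,11],[46,0],[47,15],[49,0]]
[[9,12],[16,0],[33,11],[46,0],[47,15],[49,0]]
[[9,12],[16,0],[33,11],[46,0],[47,15],[49,0]]
[[4,5],[9,12],[16,0],[33,11],[46,0],[47,15],[49,0]]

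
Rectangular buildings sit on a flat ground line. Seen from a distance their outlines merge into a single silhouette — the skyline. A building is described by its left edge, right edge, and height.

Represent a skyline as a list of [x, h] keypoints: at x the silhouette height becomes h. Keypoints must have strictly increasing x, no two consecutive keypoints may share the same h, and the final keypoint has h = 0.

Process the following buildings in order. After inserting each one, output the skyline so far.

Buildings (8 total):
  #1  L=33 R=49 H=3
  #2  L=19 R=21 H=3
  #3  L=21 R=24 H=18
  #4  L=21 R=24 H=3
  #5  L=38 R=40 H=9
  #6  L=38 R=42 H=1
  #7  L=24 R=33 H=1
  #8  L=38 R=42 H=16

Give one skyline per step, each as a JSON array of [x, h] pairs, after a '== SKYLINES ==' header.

== SKYLINES ==
[[33,3],[49,0]]
[[19,3],[21,0],[33,3],[49,0]]
[[19,3],[21,18],[24,0],[33,3],[49,0]]
[[19,3],[21,18],[24,0],[33,3],[49,0]]
[[19,3],[21,18],[24,0],[33,3],[38,9],[40,3],[49,0]]
[[19,3],[21,18],[24,0],[33,3],[38,9],[40,3],[49,0]]
[[19,3],[21,18],[24,1],[33,3],[38,9],[40,3],[49,0]]
[[19,3],[21,18],[24,1],[33,3],[38,16],[42,3],[49,0]]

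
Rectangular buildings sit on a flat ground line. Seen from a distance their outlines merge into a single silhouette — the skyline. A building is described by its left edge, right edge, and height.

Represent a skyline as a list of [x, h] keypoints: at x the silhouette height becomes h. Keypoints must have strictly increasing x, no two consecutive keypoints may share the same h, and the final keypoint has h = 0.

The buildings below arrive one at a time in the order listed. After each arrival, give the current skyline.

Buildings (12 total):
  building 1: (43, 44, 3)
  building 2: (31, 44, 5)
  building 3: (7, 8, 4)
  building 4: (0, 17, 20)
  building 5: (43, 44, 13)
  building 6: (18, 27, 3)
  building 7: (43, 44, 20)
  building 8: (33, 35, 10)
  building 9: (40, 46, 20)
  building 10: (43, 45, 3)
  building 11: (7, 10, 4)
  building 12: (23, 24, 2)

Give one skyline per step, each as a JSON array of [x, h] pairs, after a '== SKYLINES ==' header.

== SKYLINES ==
[[43,3],[44,0]]
[[31,5],[44,0]]
[[7,4],[8,0],[31,5],[44,0]]
[[0,20],[17,0],[31,5],[44,0]]
[[0,20],[17,0],[31,5],[43,13],[44,0]]
[[0,20],[17,0],[18,3],[27,0],[31,5],[43,13],[44,0]]
[[0,20],[17,0],[18,3],[27,0],[31,5],[43,20],[44,0]]
[[0,20],[17,0],[18,3],[27,0],[31,5],[33,10],[35,5],[43,20],[44,0]]
[[0,20],[17,0],[18,3],[27,0],[31,5],[33,10],[35,5],[40,20],[46,0]]
[[0,20],[17,0],[18,3],[27,0],[31,5],[33,10],[35,5],[40,20],[46,0]]
[[0,20],[17,0],[18,3],[27,0],[31,5],[33,10],[35,5],[40,20],[46,0]]
[[0,20],[17,0],[18,3],[27,0],[31,5],[33,10],[35,5],[40,20],[46,0]]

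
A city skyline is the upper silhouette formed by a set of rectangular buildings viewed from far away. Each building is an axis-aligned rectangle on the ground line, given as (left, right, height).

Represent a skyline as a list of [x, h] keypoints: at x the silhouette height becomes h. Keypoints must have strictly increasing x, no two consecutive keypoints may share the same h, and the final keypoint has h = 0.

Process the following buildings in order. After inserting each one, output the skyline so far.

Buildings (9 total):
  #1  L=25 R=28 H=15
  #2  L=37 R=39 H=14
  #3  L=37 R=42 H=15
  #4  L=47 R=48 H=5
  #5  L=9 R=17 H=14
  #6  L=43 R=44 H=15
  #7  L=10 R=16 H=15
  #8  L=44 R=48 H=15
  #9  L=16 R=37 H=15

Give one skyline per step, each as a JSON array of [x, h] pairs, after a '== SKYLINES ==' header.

== SKYLINES ==
[[25,15],[28,0]]
[[25,15],[28,0],[37,14],[39,0]]
[[25,15],[28,0],[37,15],[42,0]]
[[25,15],[28,0],[37,15],[42,0],[47,5],[48,0]]
[[9,14],[17,0],[25,15],[28,0],[37,15],[42,0],[47,5],[48,0]]
[[9,14],[17,0],[25,15],[28,0],[37,15],[42,0],[43,15],[44,0],[47,5],[48,0]]
[[9,14],[10,15],[16,14],[17,0],[25,15],[28,0],[37,15],[42,0],[43,15],[44,0],[47,5],[48,0]]
[[9,14],[10,15],[16,14],[17,0],[25,15],[28,0],[37,15],[42,0],[43,15],[48,0]]
[[9,14],[10,15],[42,0],[43,15],[48,0]]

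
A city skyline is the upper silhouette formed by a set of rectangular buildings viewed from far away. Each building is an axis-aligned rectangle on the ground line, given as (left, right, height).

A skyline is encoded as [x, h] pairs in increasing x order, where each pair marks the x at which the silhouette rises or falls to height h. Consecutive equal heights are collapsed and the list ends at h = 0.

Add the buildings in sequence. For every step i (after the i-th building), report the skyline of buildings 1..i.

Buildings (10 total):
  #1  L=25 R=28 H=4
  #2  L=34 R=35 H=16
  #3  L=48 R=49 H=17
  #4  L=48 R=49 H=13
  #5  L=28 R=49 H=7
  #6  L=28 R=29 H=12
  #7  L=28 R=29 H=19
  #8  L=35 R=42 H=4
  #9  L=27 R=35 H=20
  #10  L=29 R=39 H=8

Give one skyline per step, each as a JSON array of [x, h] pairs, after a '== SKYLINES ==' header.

== SKYLINES ==
[[25,4],[28,0]]
[[25,4],[28,0],[34,16],[35,0]]
[[25,4],[28,0],[34,16],[35,0],[48,17],[49,0]]
[[25,4],[28,0],[34,16],[35,0],[48,17],[49,0]]
[[25,4],[28,7],[34,16],[35,7],[48,17],[49,0]]
[[25,4],[28,12],[29,7],[34,16],[35,7],[48,17],[49,0]]
[[25,4],[28,19],[29,7],[34,16],[35,7],[48,17],[49,0]]
[[25,4],[28,19],[29,7],[34,16],[35,7],[48,17],[49,0]]
[[25,4],[27,20],[35,7],[48,17],[49,0]]
[[25,4],[27,20],[35,8],[39,7],[48,17],[49,0]]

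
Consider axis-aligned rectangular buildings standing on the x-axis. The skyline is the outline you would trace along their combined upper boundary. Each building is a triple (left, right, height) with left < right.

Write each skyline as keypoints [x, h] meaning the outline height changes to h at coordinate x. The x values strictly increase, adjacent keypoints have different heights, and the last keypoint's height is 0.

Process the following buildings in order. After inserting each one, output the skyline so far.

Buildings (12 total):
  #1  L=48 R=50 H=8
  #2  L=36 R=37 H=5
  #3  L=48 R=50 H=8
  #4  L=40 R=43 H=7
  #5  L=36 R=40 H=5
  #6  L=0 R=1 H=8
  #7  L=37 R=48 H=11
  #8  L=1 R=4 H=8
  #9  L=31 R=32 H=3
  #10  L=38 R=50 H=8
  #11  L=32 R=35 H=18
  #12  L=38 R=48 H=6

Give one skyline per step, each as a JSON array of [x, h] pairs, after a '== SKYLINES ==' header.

== SKYLINES ==
[[48,8],[50,0]]
[[36,5],[37,0],[48,8],[50,0]]
[[36,5],[37,0],[48,8],[50,0]]
[[36,5],[37,0],[40,7],[43,0],[48,8],[50,0]]
[[36,5],[40,7],[43,0],[48,8],[50,0]]
[[0,8],[1,0],[36,5],[40,7],[43,0],[48,8],[50,0]]
[[0,8],[1,0],[36,5],[37,11],[48,8],[50,0]]
[[0,8],[4,0],[36,5],[37,11],[48,8],[50,0]]
[[0,8],[4,0],[31,3],[32,0],[36,5],[37,11],[48,8],[50,0]]
[[0,8],[4,0],[31,3],[32,0],[36,5],[37,11],[48,8],[50,0]]
[[0,8],[4,0],[31,3],[32,18],[35,0],[36,5],[37,11],[48,8],[50,0]]
[[0,8],[4,0],[31,3],[32,18],[35,0],[36,5],[37,11],[48,8],[50,0]]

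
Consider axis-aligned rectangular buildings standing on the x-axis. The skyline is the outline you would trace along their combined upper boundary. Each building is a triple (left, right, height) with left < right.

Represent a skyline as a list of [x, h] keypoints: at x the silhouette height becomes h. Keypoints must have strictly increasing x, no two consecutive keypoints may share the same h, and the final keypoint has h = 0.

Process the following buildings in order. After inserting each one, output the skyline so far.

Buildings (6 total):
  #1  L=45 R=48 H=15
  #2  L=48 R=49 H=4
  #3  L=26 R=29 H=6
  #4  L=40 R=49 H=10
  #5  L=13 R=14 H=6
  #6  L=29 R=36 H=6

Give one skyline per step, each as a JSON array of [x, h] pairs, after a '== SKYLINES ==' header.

== SKYLINES ==
[[45,15],[48,0]]
[[45,15],[48,4],[49,0]]
[[26,6],[29,0],[45,15],[48,4],[49,0]]
[[26,6],[29,0],[40,10],[45,15],[48,10],[49,0]]
[[13,6],[14,0],[26,6],[29,0],[40,10],[45,15],[48,10],[49,0]]
[[13,6],[14,0],[26,6],[36,0],[40,10],[45,15],[48,10],[49,0]]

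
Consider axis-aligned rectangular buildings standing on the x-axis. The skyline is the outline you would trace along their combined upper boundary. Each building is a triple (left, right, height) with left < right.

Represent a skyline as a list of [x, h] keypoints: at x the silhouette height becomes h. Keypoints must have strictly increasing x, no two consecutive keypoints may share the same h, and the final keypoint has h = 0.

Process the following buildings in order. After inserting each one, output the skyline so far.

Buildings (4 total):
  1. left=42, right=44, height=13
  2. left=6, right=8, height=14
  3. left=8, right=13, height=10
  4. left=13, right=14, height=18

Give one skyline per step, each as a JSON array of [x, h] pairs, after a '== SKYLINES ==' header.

== SKYLINES ==
[[42,13],[44,0]]
[[6,14],[8,0],[42,13],[44,0]]
[[6,14],[8,10],[13,0],[42,13],[44,0]]
[[6,14],[8,10],[13,18],[14,0],[42,13],[44,0]]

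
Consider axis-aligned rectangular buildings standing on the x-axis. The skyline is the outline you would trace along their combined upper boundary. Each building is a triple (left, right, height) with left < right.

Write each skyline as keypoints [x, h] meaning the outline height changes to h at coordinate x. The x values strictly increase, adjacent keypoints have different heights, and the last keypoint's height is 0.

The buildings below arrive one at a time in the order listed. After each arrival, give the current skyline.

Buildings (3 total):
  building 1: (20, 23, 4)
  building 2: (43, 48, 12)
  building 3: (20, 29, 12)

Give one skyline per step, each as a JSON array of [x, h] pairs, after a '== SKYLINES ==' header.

== SKYLINES ==
[[20,4],[23,0]]
[[20,4],[23,0],[43,12],[48,0]]
[[20,12],[29,0],[43,12],[48,0]]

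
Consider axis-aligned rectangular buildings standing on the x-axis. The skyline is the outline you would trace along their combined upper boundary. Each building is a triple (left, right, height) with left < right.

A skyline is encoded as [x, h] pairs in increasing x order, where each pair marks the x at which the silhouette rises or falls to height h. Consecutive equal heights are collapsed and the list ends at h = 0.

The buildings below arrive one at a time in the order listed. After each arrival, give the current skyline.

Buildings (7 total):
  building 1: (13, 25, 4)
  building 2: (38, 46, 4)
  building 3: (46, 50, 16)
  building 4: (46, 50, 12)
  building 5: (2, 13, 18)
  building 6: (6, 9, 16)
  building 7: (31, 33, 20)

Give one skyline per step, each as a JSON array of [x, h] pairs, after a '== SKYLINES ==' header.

== SKYLINES ==
[[13,4],[25,0]]
[[13,4],[25,0],[38,4],[46,0]]
[[13,4],[25,0],[38,4],[46,16],[50,0]]
[[13,4],[25,0],[38,4],[46,16],[50,0]]
[[2,18],[13,4],[25,0],[38,4],[46,16],[50,0]]
[[2,18],[13,4],[25,0],[38,4],[46,16],[50,0]]
[[2,18],[13,4],[25,0],[31,20],[33,0],[38,4],[46,16],[50,0]]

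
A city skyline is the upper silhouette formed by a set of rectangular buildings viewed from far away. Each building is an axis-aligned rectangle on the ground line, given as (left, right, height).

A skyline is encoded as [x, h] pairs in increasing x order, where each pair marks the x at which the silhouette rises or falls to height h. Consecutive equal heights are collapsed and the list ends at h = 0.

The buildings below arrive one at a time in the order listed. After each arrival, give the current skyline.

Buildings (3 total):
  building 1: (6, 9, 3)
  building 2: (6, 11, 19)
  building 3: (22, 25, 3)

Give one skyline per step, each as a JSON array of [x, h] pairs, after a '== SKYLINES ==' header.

== SKYLINES ==
[[6,3],[9,0]]
[[6,19],[11,0]]
[[6,19],[11,0],[22,3],[25,0]]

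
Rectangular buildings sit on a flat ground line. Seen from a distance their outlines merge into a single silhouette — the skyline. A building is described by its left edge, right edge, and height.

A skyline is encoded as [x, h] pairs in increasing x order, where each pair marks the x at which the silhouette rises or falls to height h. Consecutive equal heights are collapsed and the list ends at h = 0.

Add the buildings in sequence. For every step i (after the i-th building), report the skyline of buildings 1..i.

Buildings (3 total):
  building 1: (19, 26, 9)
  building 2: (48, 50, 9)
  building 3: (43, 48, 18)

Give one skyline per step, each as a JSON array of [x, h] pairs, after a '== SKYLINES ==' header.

== SKYLINES ==
[[19,9],[26,0]]
[[19,9],[26,0],[48,9],[50,0]]
[[19,9],[26,0],[43,18],[48,9],[50,0]]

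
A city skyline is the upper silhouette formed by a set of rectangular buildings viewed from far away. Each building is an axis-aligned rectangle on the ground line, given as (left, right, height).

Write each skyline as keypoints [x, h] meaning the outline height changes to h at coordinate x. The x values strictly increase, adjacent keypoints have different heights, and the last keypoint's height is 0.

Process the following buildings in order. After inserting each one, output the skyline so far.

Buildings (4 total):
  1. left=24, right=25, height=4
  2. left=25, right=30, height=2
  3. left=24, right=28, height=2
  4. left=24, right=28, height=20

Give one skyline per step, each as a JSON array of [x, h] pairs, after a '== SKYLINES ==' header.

== SKYLINES ==
[[24,4],[25,0]]
[[24,4],[25,2],[30,0]]
[[24,4],[25,2],[30,0]]
[[24,20],[28,2],[30,0]]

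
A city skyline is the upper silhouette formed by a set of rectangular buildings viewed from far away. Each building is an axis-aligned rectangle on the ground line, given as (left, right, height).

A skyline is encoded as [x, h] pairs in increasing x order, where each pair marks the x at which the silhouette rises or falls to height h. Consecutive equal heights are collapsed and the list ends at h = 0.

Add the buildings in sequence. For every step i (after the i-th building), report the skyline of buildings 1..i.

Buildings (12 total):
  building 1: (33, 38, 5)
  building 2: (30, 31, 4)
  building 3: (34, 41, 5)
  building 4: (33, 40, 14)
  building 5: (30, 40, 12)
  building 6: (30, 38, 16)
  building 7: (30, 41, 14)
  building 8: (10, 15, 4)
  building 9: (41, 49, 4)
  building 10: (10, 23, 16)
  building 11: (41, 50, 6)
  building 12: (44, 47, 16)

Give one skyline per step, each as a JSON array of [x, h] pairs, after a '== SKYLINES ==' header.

== SKYLINES ==
[[33,5],[38,0]]
[[30,4],[31,0],[33,5],[38,0]]
[[30,4],[31,0],[33,5],[41,0]]
[[30,4],[31,0],[33,14],[40,5],[41,0]]
[[30,12],[33,14],[40,5],[41,0]]
[[30,16],[38,14],[40,5],[41,0]]
[[30,16],[38,14],[41,0]]
[[10,4],[15,0],[30,16],[38,14],[41,0]]
[[10,4],[15,0],[30,16],[38,14],[41,4],[49,0]]
[[10,16],[23,0],[30,16],[38,14],[41,4],[49,0]]
[[10,16],[23,0],[30,16],[38,14],[41,6],[50,0]]
[[10,16],[23,0],[30,16],[38,14],[41,6],[44,16],[47,6],[50,0]]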